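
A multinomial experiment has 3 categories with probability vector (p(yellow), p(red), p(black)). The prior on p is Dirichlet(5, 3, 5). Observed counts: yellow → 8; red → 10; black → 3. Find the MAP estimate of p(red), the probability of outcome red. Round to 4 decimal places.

The posterior is Dirichlet(αᵢ + nᵢ) = Dirichlet(13, 13, 8).
For a Dirichlet(a₁,…,a_K) with all aᵢ > 1, the mode has j-th component (aⱼ − 1)/(Σaᵢ − K).
Here Σaᵢ = 34 and K = 3, so p(red) = (13 − 1)/(34 − 3) = 12/31 ≈ 0.3871.

MAP estimate of p(red) = 0.3871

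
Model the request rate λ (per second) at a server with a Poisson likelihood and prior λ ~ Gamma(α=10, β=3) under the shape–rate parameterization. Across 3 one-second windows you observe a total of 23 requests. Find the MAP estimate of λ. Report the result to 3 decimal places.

λ̂_MAP = 5.333

Σxᵢ = 23, n = 3.
Posterior ∝ λ^9e^(−3λ) · λ^23e^(−3λ) = λ^32e^(−6λ), i.e. Gamma(shape=33, rate=6).
The mode of a Gamma(a, b) with a ≥ 1 (shape–rate) is (a−1)/b = 32/6 ≈ 5.333.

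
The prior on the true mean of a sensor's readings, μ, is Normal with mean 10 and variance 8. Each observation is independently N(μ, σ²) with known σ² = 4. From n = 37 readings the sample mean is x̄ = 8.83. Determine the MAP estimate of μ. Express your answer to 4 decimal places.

n = 37, x̄ = 8.83.
For a Normal prior and Normal likelihood with known variance, the posterior is Normal; its mode equals its mean, the precision-weighted average.
Prior precision 1/σ₀² = 1/8 = 0.125; data precision n/σ² = 37/4 = 9.25.
μ̂ = (0.125·10 + 9.25·8.83) / (0.125 + 9.25) = 82.9275/9.375 = 8.8456.

μ̂_MAP = 8.8456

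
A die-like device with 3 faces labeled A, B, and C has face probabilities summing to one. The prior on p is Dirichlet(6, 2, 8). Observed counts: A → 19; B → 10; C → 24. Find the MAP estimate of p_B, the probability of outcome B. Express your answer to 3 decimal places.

The posterior is Dirichlet(αᵢ + nᵢ) = Dirichlet(25, 12, 32).
For a Dirichlet(a₁,…,a_K) with all aᵢ > 1, the mode has j-th component (aⱼ − 1)/(Σaᵢ − K).
Here Σaᵢ = 69 and K = 3, so p_B = (12 − 1)/(69 − 3) = 11/66 ≈ 0.167.

MAP estimate of p_B = 0.167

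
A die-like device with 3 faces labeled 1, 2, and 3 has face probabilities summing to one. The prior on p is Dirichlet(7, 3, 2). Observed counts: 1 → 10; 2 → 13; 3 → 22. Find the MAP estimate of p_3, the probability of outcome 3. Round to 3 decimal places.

MAP estimate: 0.426

The posterior is Dirichlet(αᵢ + nᵢ) = Dirichlet(17, 16, 24).
For a Dirichlet(a₁,…,a_K) with all aᵢ > 1, the mode has j-th component (aⱼ − 1)/(Σaᵢ − K).
Here Σaᵢ = 57 and K = 3, so p_3 = (24 − 1)/(57 − 3) = 23/54 ≈ 0.426.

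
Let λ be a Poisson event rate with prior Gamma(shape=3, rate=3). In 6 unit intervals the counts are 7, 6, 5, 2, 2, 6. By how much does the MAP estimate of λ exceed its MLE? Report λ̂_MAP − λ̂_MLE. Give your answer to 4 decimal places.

MAP − MLE = -1.3333

Σxᵢ = 28. Posterior is Gamma(31, 9); MAP = (31−1)/9 = 30/9 ≈ 3.33333.
MLE = x̄ = 28/6 ≈ 4.66667.
Difference = 30/9 − 28/6 = -4/3 ≈ -1.3333.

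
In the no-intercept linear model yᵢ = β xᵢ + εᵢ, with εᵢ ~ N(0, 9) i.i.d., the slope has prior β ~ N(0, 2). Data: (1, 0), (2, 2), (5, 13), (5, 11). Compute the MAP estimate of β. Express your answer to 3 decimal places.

β̂_MAP = 2.084

log p(β | y) = −Σ(yᵢ − βxᵢ)²/(2·9) − β²/(2·2) + const.
Setting the derivative to zero: Σxᵢ(yᵢ − βxᵢ)/9 − β/2 = 0, so β = Σxᵢyᵢ / (Σxᵢ² + σ²/τ²).
Σxᵢyᵢ = 1·0 + 2·2 + 5·13 + 5·11 = 124; Σxᵢ² = 55; σ²/τ² = 4.5.
β̂_MAP = 124 / (55 + 4.5) = 124/59.5 ≈ 2.084.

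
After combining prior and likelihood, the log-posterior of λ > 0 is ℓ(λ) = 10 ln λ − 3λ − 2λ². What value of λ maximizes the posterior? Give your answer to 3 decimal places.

ℓ'(λ) = 10/λ − 3 − 4λ. Setting this to zero and multiplying by λ: 4λ² + 3λ − 10 = 0.
λ = (−3 + √(3² + 4·4·10)) / (2·4) = (−3 + √169) / 8 = (−3 + 13)/8 = 5/4.
ℓ''(λ) = −10/λ² − 4 < 0, confirming a maximum.

λ̂_MAP = 1.250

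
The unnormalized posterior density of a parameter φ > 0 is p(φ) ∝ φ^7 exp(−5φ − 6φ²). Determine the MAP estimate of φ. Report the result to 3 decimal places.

φ̂_MAP = 0.583

ℓ'(φ) = 7/φ − 5 − 12φ. Setting this to zero and multiplying by φ: 12φ² + 5φ − 7 = 0.
φ = (−5 + √(5² + 4·12·7)) / (2·12) = (−5 + √361) / 24 = (−5 + 19)/24 = 7/12.
ℓ''(φ) = −7/φ² − 12 < 0, confirming a maximum.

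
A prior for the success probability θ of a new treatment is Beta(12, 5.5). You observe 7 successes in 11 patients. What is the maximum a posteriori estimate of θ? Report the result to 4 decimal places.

Prior: Beta(12, 5.5).
Data: 7 successes in 11 trials. The binomial likelihood contributes θ^7(1−θ)^4, so the posterior is Beta(12+7, 5.5+4) = Beta(19, 9.5).
For Beta(a, b) with a, b > 1 the mode is (a−1)/(a+b−2) = 18/26.5 ≈ 0.6792.

θ̂_MAP = 0.6792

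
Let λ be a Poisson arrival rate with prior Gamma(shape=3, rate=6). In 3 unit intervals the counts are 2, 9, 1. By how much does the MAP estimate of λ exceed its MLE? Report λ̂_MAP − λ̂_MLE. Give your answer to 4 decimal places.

Σxᵢ = 12. Posterior is Gamma(15, 9); MAP = (15−1)/9 = 14/9 ≈ 1.55556.
MLE = x̄ = 12/3 ≈ 4.00000.
Difference = 14/9 − 12/3 = -22/9 ≈ -2.4444.

MAP − MLE = -2.4444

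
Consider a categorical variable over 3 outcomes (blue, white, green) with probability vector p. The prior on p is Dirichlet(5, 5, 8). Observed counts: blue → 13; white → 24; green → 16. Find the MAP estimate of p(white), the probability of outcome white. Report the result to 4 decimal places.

The posterior is Dirichlet(αᵢ + nᵢ) = Dirichlet(18, 29, 24).
For a Dirichlet(a₁,…,a_K) with all aᵢ > 1, the mode has j-th component (aⱼ − 1)/(Σaᵢ − K).
Here Σaᵢ = 71 and K = 3, so p(white) = (29 − 1)/(71 − 3) = 28/68 ≈ 0.4118.

MAP estimate of p(white) = 0.4118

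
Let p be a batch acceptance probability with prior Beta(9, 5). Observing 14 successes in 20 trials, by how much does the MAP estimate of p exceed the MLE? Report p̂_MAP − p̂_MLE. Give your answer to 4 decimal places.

MAP − MLE = -0.0125

Posterior is Beta(23, 11); MAP = (23−1)/(34−2) = 22/32 ≈ 0.68750.
MLE ignores the prior: p̂_MLE = k/n = 14/20 ≈ 0.70000.
Difference = 22/32 − 14/20 = -1/80 ≈ -0.0125.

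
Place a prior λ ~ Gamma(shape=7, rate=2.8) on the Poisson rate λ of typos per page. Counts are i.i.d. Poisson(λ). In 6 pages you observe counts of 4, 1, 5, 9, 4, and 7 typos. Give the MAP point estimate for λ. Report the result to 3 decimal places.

Σxᵢ = 4+1+5+9+4+7 = 30, with n = 6.
Posterior ∝ λ^6e^(−2.8λ) · λ^30e^(−6λ) = λ^36e^(−8.8λ), i.e. Gamma(shape=37, rate=8.8).
The mode of a Gamma(a, b) with a ≥ 1 (shape–rate) is (a−1)/b = 36/8.8 ≈ 4.091.

λ̂_MAP = 4.091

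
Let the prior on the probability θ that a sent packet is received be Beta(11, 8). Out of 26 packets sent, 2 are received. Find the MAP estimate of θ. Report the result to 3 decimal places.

θ̂_MAP = 0.279

Prior: Beta(11, 8).
Data: 2 successes in 26 trials. The binomial likelihood contributes θ^2(1−θ)^24, so the posterior is Beta(11+2, 8+24) = Beta(13, 32).
For Beta(a, b) with a, b > 1 the mode is (a−1)/(a+b−2) = 12/43 ≈ 0.279.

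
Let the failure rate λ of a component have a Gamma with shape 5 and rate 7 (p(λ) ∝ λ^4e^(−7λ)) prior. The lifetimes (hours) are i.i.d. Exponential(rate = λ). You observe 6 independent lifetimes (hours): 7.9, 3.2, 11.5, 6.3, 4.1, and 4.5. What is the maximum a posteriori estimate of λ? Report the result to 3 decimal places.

The Exponential(rate=λ) likelihood is ∝ λ^n e^(−λΣtᵢ). Here n = 6 and Σtᵢ = 7.9 + 3.2 + 11.5 + 6.3 + 4.1 + 4.5 = 37.5.
Posterior ∝ λ^4e^(−7λ) · λ^6e^(−37.5λ) = λ^10e^(−44.5λ), i.e. Gamma(11, 44.5).
Mode = (a−1)/b = 10/44.5 ≈ 0.225.

λ̂_MAP = 0.225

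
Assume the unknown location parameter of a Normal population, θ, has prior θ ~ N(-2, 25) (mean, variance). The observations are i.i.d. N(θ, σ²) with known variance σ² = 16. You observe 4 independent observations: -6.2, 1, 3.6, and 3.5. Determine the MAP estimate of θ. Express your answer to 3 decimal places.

n = 4; x̄ = ((-6.2) + 1 + 3.6 + 3.5)/4 = 1.9/4 = 0.475.
For a Normal prior and Normal likelihood with known variance, the posterior is Normal; its mode equals its mean, the precision-weighted average.
Prior precision 1/σ₀² = 1/25 = 0.04; data precision n/σ² = 4/16 = 0.25.
θ̂ = (0.04·(-2) + 0.25·0.475) / (0.04 + 0.25) = 0.03875/0.29 = 31/232 ≈ 0.134.

θ̂_MAP = 0.134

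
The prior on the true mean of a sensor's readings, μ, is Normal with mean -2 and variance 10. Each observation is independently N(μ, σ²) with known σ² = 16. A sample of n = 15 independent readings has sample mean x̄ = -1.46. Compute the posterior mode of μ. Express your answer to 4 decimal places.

μ̂_MAP = -1.5120

n = 15, x̄ = -1.46.
For a Normal prior and Normal likelihood with known variance, the posterior is Normal; its mode equals its mean, the precision-weighted average.
Prior precision 1/σ₀² = 1/10 = 0.1; data precision n/σ² = 15/16 = 0.9375.
μ̂ = (0.1·(-2) + 0.9375·(-1.46)) / (0.1 + 0.9375) = (-1.56875)/1.0375 = -251/166 ≈ -1.5120.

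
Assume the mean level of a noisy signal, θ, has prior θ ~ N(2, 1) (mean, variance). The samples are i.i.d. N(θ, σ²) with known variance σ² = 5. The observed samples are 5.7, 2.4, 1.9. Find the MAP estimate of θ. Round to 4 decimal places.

n = 3; x̄ = (5.7 + 2.4 + 1.9)/3 = 10/3 = 10/3 ≈ 3.3333.
For a Normal prior and Normal likelihood with known variance, the posterior is Normal; its mode equals its mean, the precision-weighted average.
Prior precision 1/σ₀² = 1/1 = 1; data precision n/σ² = 3/5 = 0.6.
θ̂ = (1·2 + 0.6·(10/3)) / (1 + 0.6) = 4/1.6 = 2.5000.

θ̂_MAP = 2.5000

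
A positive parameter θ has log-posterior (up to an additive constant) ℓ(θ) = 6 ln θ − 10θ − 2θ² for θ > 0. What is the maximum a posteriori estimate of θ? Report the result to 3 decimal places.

θ̂_MAP = 0.500

ℓ'(θ) = 6/θ − 10 − 4θ. Setting this to zero and multiplying by θ: 4θ² + 10θ − 6 = 0.
θ = (−10 + √(10² + 4·4·6)) / (2·4) = (−10 + √196) / 8 = (−10 + 14)/8 = 1/2.
ℓ''(θ) = −6/θ² − 4 < 0, confirming a maximum.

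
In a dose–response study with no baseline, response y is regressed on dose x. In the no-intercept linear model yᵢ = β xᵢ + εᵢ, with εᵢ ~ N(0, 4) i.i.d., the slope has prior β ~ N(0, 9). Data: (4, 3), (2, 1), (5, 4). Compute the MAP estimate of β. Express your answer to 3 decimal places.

log p(β | y) = −Σ(yᵢ − βxᵢ)²/(2·4) − β²/(2·9) + const.
Setting the derivative to zero: Σxᵢ(yᵢ − βxᵢ)/4 − β/9 = 0, so β = Σxᵢyᵢ / (Σxᵢ² + σ²/τ²).
Σxᵢyᵢ = 4·3 + 2·1 + 5·4 = 34; Σxᵢ² = 45; σ²/τ² = 4/9.
β̂_MAP = 34 / (45 + 4/9) = 34/(409/9) = 306/409 ≈ 0.748.

β̂_MAP = 0.748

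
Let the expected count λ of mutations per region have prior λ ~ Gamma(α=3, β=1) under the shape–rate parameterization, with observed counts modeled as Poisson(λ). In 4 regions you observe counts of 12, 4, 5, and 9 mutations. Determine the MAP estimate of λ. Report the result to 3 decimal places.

Σxᵢ = 12+4+5+9 = 30, with n = 4.
Posterior ∝ λ^2e^(−1λ) · λ^30e^(−4λ) = λ^32e^(−5λ), i.e. Gamma(shape=33, rate=5).
The mode of a Gamma(a, b) with a ≥ 1 (shape–rate) is (a−1)/b = 32/5 ≈ 6.400.

λ̂_MAP = 6.400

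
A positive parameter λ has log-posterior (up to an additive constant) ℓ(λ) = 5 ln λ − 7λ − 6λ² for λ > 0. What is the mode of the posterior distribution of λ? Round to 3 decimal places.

ℓ'(λ) = 5/λ − 7 − 12λ. Setting this to zero and multiplying by λ: 12λ² + 7λ − 5 = 0.
λ = (−7 + √(7² + 4·12·5)) / (2·12) = (−7 + √289) / 24 = (−7 + 17)/24 = 5/12.
ℓ''(λ) = −5/λ² − 12 < 0, confirming a maximum.

λ̂_MAP = 0.417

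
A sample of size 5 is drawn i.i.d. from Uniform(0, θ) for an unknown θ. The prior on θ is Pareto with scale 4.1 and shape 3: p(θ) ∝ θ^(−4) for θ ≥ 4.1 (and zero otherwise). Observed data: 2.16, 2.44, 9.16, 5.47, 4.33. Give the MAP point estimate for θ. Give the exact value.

θ̂_MAP = 9.16

The Uniform(0, θ) likelihood is θ^(−n) for θ ≥ max(xᵢ), zero otherwise. Here max(xᵢ) = 9.16.
Posterior ∝ θ^(−4) · θ^(−5) = θ^(−9) on θ ≥ max(4.1, 9.16) = 9.16.
This density is strictly decreasing in θ, so the posterior mode lies at the lower boundary of the support.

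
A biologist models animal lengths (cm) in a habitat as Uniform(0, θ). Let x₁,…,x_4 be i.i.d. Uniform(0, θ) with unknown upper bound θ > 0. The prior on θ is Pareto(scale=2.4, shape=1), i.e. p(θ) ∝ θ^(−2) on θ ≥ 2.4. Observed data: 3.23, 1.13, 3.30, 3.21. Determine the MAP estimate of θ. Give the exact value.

θ̂_MAP = 3.30

The Uniform(0, θ) likelihood is θ^(−n) for θ ≥ max(xᵢ), zero otherwise. Here max(xᵢ) = 3.30.
Posterior ∝ θ^(−2) · θ^(−4) = θ^(−6) on θ ≥ max(2.4, 3.30) = 3.30.
This density is strictly decreasing in θ, so the posterior mode lies at the lower boundary of the support.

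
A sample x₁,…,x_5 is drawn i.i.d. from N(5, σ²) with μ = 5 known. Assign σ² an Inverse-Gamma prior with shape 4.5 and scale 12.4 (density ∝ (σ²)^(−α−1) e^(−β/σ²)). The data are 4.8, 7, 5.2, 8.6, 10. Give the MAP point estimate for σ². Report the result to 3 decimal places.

Sum of squared deviations about the known mean: SS = (4.8−5)² + (7−5)² + (5.2−5)² + (8.6−5)² + (10−5)² = 42.04.
The Normal likelihood contributes (σ²)^(−n/2) exp(−SS/(2σ²)), so the posterior is Inverse-Gamma(α + n/2, β + SS/2) = Inverse-Gamma(7, 33.42).
The mode of Inverse-Gamma(a, b) is b/(a+1) = 33.42/8 ≈ 4.178.

σ̂²_MAP = 4.178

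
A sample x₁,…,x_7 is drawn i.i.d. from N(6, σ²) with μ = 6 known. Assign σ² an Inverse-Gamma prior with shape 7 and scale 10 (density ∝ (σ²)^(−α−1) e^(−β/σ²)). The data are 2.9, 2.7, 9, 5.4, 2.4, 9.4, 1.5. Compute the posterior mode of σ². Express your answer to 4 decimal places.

Sum of squared deviations about the known mean: SS = (2.9−6)² + (2.7−6)² + (9−6)² + (5.4−6)² + (2.4−6)² + (9.4−6)² + (1.5−6)² = 74.63.
The Normal likelihood contributes (σ²)^(−n/2) exp(−SS/(2σ²)), so the posterior is Inverse-Gamma(α + n/2, β + SS/2) = Inverse-Gamma(10.5, 47.315).
The mode of Inverse-Gamma(a, b) is b/(a+1) = 47.315/11.5 ≈ 4.1143.

σ̂²_MAP = 4.1143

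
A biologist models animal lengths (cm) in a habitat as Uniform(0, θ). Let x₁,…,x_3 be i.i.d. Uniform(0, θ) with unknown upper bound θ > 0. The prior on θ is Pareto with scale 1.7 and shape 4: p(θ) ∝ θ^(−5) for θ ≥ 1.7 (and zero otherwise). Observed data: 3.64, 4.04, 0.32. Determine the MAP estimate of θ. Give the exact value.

θ̂_MAP = 4.04

The Uniform(0, θ) likelihood is θ^(−n) for θ ≥ max(xᵢ), zero otherwise. Here max(xᵢ) = 4.04.
Posterior ∝ θ^(−5) · θ^(−3) = θ^(−8) on θ ≥ max(1.7, 4.04) = 4.04.
This density is strictly decreasing in θ, so the posterior mode lies at the lower boundary of the support.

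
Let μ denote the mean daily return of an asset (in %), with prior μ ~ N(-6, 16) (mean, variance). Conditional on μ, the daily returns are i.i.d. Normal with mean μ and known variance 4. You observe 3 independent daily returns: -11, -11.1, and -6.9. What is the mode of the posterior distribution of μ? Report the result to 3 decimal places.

n = 3; x̄ = ((-11) + (-11.1) + (-6.9))/3 = -29/3 = -29/3 ≈ -9.6667.
For a Normal prior and Normal likelihood with known variance, the posterior is Normal; its mode equals its mean, the precision-weighted average.
Prior precision 1/σ₀² = 1/16 = 0.0625; data precision n/σ² = 3/4 = 0.75.
μ̂ = (0.0625·(-6) + 0.75·(-29/3)) / (0.0625 + 0.75) = (-7.625)/0.8125 = -122/13 ≈ -9.385.

μ̂_MAP = -9.385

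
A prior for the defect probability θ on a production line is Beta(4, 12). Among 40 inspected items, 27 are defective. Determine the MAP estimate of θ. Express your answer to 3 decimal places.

θ̂_MAP = 0.556

Prior: Beta(4, 12).
Data: 27 successes in 40 trials. The binomial likelihood contributes θ^27(1−θ)^13, so the posterior is Beta(4+27, 12+13) = Beta(31, 25).
For Beta(a, b) with a, b > 1 the mode is (a−1)/(a+b−2) = 30/54 ≈ 0.556.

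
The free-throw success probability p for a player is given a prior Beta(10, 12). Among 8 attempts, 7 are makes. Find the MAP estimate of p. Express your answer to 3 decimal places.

p̂_MAP = 0.571

Prior: Beta(10, 12).
Data: 7 successes in 8 trials. The binomial likelihood contributes p^7(1−p)^1, so the posterior is Beta(10+7, 12+1) = Beta(17, 13).
For Beta(a, b) with a, b > 1 the mode is (a−1)/(a+b−2) = 16/28 ≈ 0.571.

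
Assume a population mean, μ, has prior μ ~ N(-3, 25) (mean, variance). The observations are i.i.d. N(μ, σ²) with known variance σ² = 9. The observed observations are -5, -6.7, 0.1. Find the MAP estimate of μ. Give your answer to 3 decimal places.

n = 3; x̄ = ((-5) + (-6.7) + 0.1)/3 = -11.6/3 = -58/15 ≈ -3.8667.
For a Normal prior and Normal likelihood with known variance, the posterior is Normal; its mode equals its mean, the precision-weighted average.
Prior precision 1/σ₀² = 1/25 = 0.04; data precision n/σ² = 3/9 = 1/3.
μ̂ = (0.04·(-3) + (1/3)·(-58/15)) / (0.04 + 1/3) = (-317/225)/(28/75) = -317/84 ≈ -3.774.

μ̂_MAP = -3.774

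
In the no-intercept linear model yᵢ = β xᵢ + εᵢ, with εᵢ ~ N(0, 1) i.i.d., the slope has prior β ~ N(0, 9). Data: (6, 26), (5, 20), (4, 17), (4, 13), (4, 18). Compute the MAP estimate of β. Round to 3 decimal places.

log p(β | y) = −Σ(yᵢ − βxᵢ)²/(2·1) − β²/(2·9) + const.
Setting the derivative to zero: Σxᵢ(yᵢ − βxᵢ)/1 − β/9 = 0, so β = Σxᵢyᵢ / (Σxᵢ² + σ²/τ²).
Σxᵢyᵢ = 6·26 + 5·20 + 4·17 + 4·13 + 4·18 = 448; Σxᵢ² = 109; σ²/τ² = 1/9.
β̂_MAP = 448 / (109 + 1/9) = 448/(982/9) = 2016/491 ≈ 4.106.

β̂_MAP = 4.106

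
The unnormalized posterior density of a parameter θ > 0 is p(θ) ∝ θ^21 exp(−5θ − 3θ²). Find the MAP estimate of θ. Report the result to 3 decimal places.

ℓ'(θ) = 21/θ − 5 − 6θ. Setting this to zero and multiplying by θ: 6θ² + 5θ − 21 = 0.
θ = (−5 + √(5² + 4·6·21)) / (2·6) = (−5 + √529) / 12 = (−5 + 23)/12 = 3/2.
ℓ''(θ) = −21/θ² − 6 < 0, confirming a maximum.

θ̂_MAP = 1.500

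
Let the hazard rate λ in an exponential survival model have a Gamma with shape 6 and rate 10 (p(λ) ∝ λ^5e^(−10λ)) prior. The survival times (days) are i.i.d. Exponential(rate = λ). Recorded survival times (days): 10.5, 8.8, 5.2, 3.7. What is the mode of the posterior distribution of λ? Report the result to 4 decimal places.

The Exponential(rate=λ) likelihood is ∝ λ^n e^(−λΣtᵢ). Here n = 4 and Σtᵢ = 10.5 + 8.8 + 5.2 + 3.7 = 28.2.
Posterior ∝ λ^5e^(−10λ) · λ^4e^(−28.2λ) = λ^9e^(−38.2λ), i.e. Gamma(10, 38.2).
Mode = (a−1)/b = 9/38.2 ≈ 0.2356.

λ̂_MAP = 0.2356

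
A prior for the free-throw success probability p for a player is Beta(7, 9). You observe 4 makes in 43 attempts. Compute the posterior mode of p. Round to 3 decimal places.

Prior: Beta(7, 9).
Data: 4 successes in 43 trials. The binomial likelihood contributes p^4(1−p)^39, so the posterior is Beta(7+4, 9+39) = Beta(11, 48).
For Beta(a, b) with a, b > 1 the mode is (a−1)/(a+b−2) = 10/57 ≈ 0.175.

p̂_MAP = 0.175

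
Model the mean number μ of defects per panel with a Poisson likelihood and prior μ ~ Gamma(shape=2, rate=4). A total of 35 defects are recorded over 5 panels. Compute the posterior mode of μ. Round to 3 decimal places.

μ̂_MAP = 4.000

Σxᵢ = 35, n = 5.
Posterior ∝ μe^(−4μ) · μ^35e^(−5μ) = μ^36e^(−9μ), i.e. Gamma(shape=37, rate=9).
The mode of a Gamma(a, b) with a ≥ 1 (shape–rate) is (a−1)/b = 36/9 ≈ 4.000.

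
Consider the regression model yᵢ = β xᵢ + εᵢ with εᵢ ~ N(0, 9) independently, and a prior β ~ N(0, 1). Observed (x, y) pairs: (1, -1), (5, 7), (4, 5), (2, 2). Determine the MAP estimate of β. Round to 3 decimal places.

β̂_MAP = 1.055

log p(β | y) = −Σ(yᵢ − βxᵢ)²/(2·9) − β²/(2·1) + const.
Setting the derivative to zero: Σxᵢ(yᵢ − βxᵢ)/9 − β/1 = 0, so β = Σxᵢyᵢ / (Σxᵢ² + σ²/τ²).
Σxᵢyᵢ = 1·(-1) + 5·7 + 4·5 + 2·2 = 58; Σxᵢ² = 46; σ²/τ² = 9.
β̂_MAP = 58 / (46 + 9) = 58/55 ≈ 1.055.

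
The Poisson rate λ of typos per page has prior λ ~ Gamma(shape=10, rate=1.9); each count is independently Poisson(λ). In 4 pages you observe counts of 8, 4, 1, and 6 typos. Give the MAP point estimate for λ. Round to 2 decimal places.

λ̂_MAP = 4.75

Σxᵢ = 8+4+1+6 = 19, with n = 4.
Posterior ∝ λ^9e^(−1.9λ) · λ^19e^(−4λ) = λ^28e^(−5.9λ), i.e. Gamma(shape=29, rate=5.9).
The mode of a Gamma(a, b) with a ≥ 1 (shape–rate) is (a−1)/b = 28/5.9 ≈ 4.75.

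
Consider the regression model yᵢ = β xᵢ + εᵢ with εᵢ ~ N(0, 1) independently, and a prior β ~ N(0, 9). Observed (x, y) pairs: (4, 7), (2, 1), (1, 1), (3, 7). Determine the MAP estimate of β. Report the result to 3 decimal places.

β̂_MAP = 1.727

log p(β | y) = −Σ(yᵢ − βxᵢ)²/(2·1) − β²/(2·9) + const.
Setting the derivative to zero: Σxᵢ(yᵢ − βxᵢ)/1 − β/9 = 0, so β = Σxᵢyᵢ / (Σxᵢ² + σ²/τ²).
Σxᵢyᵢ = 4·7 + 2·1 + 1·1 + 3·7 = 52; Σxᵢ² = 30; σ²/τ² = 1/9.
β̂_MAP = 52 / (30 + 1/9) = 52/(271/9) = 468/271 ≈ 1.727.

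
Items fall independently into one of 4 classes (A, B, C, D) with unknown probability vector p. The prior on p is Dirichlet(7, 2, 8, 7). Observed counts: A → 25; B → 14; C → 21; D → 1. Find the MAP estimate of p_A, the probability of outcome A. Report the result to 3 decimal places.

MAP estimate of p_A = 0.383

The posterior is Dirichlet(αᵢ + nᵢ) = Dirichlet(32, 16, 29, 8).
For a Dirichlet(a₁,…,a_K) with all aᵢ > 1, the mode has j-th component (aⱼ − 1)/(Σaᵢ − K).
Here Σaᵢ = 85 and K = 4, so p_A = (32 − 1)/(85 − 4) = 31/81 ≈ 0.383.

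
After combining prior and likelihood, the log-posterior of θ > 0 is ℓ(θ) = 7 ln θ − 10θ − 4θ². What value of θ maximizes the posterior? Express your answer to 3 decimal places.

ℓ'(θ) = 7/θ − 10 − 8θ. Setting this to zero and multiplying by θ: 8θ² + 10θ − 7 = 0.
θ = (−10 + √(10² + 4·8·7)) / (2·8) = (−10 + √324) / 16 = (−10 + 18)/16 = 1/2.
ℓ''(θ) = −7/θ² − 8 < 0, confirming a maximum.

θ̂_MAP = 0.500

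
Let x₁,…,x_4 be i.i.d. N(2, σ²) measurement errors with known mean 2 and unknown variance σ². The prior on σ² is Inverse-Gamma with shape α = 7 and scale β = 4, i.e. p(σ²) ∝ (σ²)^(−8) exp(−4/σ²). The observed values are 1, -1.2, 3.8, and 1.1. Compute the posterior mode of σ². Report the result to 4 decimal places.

Sum of squared deviations about the known mean: SS = (1−2)² + (-1.2−2)² + (3.8−2)² + (1.1−2)² = 15.29.
The Normal likelihood contributes (σ²)^(−n/2) exp(−SS/(2σ²)), so the posterior is Inverse-Gamma(α + n/2, β + SS/2) = Inverse-Gamma(9, 11.645).
The mode of Inverse-Gamma(a, b) is b/(a+1) = 11.645/10 ≈ 1.1645.

σ̂²_MAP = 1.1645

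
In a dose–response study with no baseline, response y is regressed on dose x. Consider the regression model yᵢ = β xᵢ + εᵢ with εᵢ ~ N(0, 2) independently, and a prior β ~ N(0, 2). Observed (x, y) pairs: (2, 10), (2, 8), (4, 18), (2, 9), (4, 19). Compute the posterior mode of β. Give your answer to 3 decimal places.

β̂_MAP = 4.489

log p(β | y) = −Σ(yᵢ − βxᵢ)²/(2·2) − β²/(2·2) + const.
Setting the derivative to zero: Σxᵢ(yᵢ − βxᵢ)/2 − β/2 = 0, so β = Σxᵢyᵢ / (Σxᵢ² + σ²/τ²).
Σxᵢyᵢ = 2·10 + 2·8 + 4·18 + 2·9 + 4·19 = 202; Σxᵢ² = 44; σ²/τ² = 1.
β̂_MAP = 202 / (44 + 1) = 202/45 ≈ 4.489.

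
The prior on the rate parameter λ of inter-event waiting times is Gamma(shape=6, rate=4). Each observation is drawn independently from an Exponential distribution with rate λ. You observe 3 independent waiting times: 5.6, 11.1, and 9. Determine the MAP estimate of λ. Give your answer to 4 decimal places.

λ̂_MAP = 0.2694

The Exponential(rate=λ) likelihood is ∝ λ^n e^(−λΣtᵢ). Here n = 3 and Σtᵢ = 5.6 + 11.1 + 9 = 25.7.
Posterior ∝ λ^5e^(−4λ) · λ^3e^(−25.7λ) = λ^8e^(−29.7λ), i.e. Gamma(9, 29.7).
Mode = (a−1)/b = 8/29.7 ≈ 0.2694.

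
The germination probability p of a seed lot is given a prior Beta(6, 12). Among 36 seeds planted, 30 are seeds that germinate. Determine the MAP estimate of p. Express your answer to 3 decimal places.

Prior: Beta(6, 12).
Data: 30 successes in 36 trials. The binomial likelihood contributes p^30(1−p)^6, so the posterior is Beta(6+30, 12+6) = Beta(36, 18).
For Beta(a, b) with a, b > 1 the mode is (a−1)/(a+b−2) = 35/52 ≈ 0.673.

p̂_MAP = 0.673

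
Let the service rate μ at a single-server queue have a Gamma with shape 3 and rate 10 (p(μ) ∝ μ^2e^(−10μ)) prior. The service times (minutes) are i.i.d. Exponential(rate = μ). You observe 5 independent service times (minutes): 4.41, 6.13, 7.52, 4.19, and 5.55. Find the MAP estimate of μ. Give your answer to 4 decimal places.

μ̂_MAP = 0.1852

The Exponential(rate=μ) likelihood is ∝ μ^n e^(−μΣtᵢ). Here n = 5 and Σtᵢ = 4.41 + 6.13 + 7.52 + 4.19 + 5.55 = 27.80.
Posterior ∝ μ^2e^(−10μ) · μ^5e^(−27.80μ) = μ^7e^(−37.80μ), i.e. Gamma(8, 37.80).
Mode = (a−1)/b = 7/37.80 ≈ 0.1852.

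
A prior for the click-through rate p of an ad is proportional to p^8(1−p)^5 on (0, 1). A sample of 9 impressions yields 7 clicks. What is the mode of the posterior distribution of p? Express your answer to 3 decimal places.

The prior density ∝ p^8(1−p)^5 is the kernel of Beta(9, 6).
Data: 7 successes in 9 trials. The binomial likelihood contributes p^7(1−p)^2, so the posterior is Beta(9+7, 6+2) = Beta(16, 8).
For Beta(a, b) with a, b > 1 the mode is (a−1)/(a+b−2) = 15/22 ≈ 0.682.

p̂_MAP = 0.682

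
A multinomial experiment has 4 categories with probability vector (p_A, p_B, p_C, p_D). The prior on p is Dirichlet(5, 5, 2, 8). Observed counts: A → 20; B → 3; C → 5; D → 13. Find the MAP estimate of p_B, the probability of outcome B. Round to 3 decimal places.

The posterior is Dirichlet(αᵢ + nᵢ) = Dirichlet(25, 8, 7, 21).
For a Dirichlet(a₁,…,a_K) with all aᵢ > 1, the mode has j-th component (aⱼ − 1)/(Σaᵢ − K).
Here Σaᵢ = 61 and K = 4, so p_B = (8 − 1)/(61 − 4) = 7/57 ≈ 0.123.

MAP estimate of p_B = 0.123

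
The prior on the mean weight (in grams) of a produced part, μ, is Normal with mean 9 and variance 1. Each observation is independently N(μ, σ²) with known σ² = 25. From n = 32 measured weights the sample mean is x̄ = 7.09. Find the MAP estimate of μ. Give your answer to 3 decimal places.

n = 32, x̄ = 7.09.
For a Normal prior and Normal likelihood with known variance, the posterior is Normal; its mode equals its mean, the precision-weighted average.
Prior precision 1/σ₀² = 1/1 = 1; data precision n/σ² = 32/25 = 1.28.
μ̂ = (1·9 + 1.28·7.09) / (1 + 1.28) = 18.0752/2.28 = 11297/1425 ≈ 7.928.

μ̂_MAP = 7.928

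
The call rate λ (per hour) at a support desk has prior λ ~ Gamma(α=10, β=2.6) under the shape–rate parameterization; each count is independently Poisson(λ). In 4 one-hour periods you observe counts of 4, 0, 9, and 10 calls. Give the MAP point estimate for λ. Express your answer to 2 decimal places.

Σxᵢ = 4+0+9+10 = 23, with n = 4.
Posterior ∝ λ^9e^(−2.6λ) · λ^23e^(−4λ) = λ^32e^(−6.6λ), i.e. Gamma(shape=33, rate=6.6).
The mode of a Gamma(a, b) with a ≥ 1 (shape–rate) is (a−1)/b = 32/6.6 ≈ 4.85.

λ̂_MAP = 4.85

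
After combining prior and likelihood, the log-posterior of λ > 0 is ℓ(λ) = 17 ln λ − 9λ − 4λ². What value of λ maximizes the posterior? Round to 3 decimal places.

λ̂_MAP = 1.000

ℓ'(λ) = 17/λ − 9 − 8λ. Setting this to zero and multiplying by λ: 8λ² + 9λ − 17 = 0.
λ = (−9 + √(9² + 4·8·17)) / (2·8) = (−9 + √625) / 16 = (−9 + 25)/16 = 1.
ℓ''(λ) = −17/λ² − 8 < 0, confirming a maximum.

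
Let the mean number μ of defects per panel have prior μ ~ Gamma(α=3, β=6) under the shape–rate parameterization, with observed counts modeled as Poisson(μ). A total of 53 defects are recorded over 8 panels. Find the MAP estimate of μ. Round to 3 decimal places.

Σxᵢ = 53, n = 8.
Posterior ∝ μ^2e^(−6μ) · μ^53e^(−8μ) = μ^55e^(−14μ), i.e. Gamma(shape=56, rate=14).
The mode of a Gamma(a, b) with a ≥ 1 (shape–rate) is (a−1)/b = 55/14 ≈ 3.929.

μ̂_MAP = 3.929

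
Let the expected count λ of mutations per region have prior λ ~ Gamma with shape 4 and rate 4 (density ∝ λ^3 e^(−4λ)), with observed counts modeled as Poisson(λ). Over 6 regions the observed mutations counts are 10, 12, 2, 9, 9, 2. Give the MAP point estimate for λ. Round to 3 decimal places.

λ̂_MAP = 4.700

Σxᵢ = 10+12+2+9+9+2 = 44, with n = 6.
Posterior ∝ λ^3e^(−4λ) · λ^44e^(−6λ) = λ^47e^(−10λ), i.e. Gamma(shape=48, rate=10).
The mode of a Gamma(a, b) with a ≥ 1 (shape–rate) is (a−1)/b = 47/10 ≈ 4.700.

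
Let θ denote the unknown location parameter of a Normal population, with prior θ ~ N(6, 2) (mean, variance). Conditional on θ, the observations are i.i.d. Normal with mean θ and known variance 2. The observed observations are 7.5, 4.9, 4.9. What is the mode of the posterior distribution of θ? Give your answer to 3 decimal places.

n = 3; x̄ = (7.5 + 4.9 + 4.9)/3 = 17.3/3 = 173/30 ≈ 5.7667.
For a Normal prior and Normal likelihood with known variance, the posterior is Normal; its mode equals its mean, the precision-weighted average.
Prior precision 1/σ₀² = 1/2 = 0.5; data precision n/σ² = 3/2 = 1.5.
θ̂ = (0.5·6 + 1.5·(173/30)) / (0.5 + 1.5) = 11.65/2 = 5.825.

θ̂_MAP = 5.825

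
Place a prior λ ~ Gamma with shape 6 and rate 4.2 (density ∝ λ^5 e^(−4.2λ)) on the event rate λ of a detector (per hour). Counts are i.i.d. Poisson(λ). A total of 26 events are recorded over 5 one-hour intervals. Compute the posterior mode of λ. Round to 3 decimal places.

Σxᵢ = 26, n = 5.
Posterior ∝ λ^5e^(−4.2λ) · λ^26e^(−5λ) = λ^31e^(−9.2λ), i.e. Gamma(shape=32, rate=9.2).
The mode of a Gamma(a, b) with a ≥ 1 (shape–rate) is (a−1)/b = 31/9.2 ≈ 3.370.

λ̂_MAP = 3.370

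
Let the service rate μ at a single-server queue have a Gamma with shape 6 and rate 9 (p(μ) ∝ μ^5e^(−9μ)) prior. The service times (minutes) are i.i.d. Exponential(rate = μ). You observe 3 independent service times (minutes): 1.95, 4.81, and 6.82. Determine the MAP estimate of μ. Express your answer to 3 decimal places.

μ̂_MAP = 0.354

The Exponential(rate=μ) likelihood is ∝ μ^n e^(−μΣtᵢ). Here n = 3 and Σtᵢ = 1.95 + 4.81 + 6.82 = 13.58.
Posterior ∝ μ^5e^(−9μ) · μ^3e^(−13.58μ) = μ^8e^(−22.58μ), i.e. Gamma(9, 22.58).
Mode = (a−1)/b = 8/22.58 ≈ 0.354.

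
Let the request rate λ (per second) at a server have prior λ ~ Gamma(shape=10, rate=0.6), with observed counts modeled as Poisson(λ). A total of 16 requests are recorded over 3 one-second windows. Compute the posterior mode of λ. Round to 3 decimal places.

λ̂_MAP = 6.944

Σxᵢ = 16, n = 3.
Posterior ∝ λ^9e^(−0.6λ) · λ^16e^(−3λ) = λ^25e^(−3.6λ), i.e. Gamma(shape=26, rate=3.6).
The mode of a Gamma(a, b) with a ≥ 1 (shape–rate) is (a−1)/b = 25/3.6 ≈ 6.944.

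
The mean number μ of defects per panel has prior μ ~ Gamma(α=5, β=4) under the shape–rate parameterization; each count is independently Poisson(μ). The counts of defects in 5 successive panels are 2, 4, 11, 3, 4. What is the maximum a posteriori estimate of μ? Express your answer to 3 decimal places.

μ̂_MAP = 3.111

Σxᵢ = 2+4+11+3+4 = 24, with n = 5.
Posterior ∝ μ^4e^(−4μ) · μ^24e^(−5μ) = μ^28e^(−9μ), i.e. Gamma(shape=29, rate=9).
The mode of a Gamma(a, b) with a ≥ 1 (shape–rate) is (a−1)/b = 28/9 ≈ 3.111.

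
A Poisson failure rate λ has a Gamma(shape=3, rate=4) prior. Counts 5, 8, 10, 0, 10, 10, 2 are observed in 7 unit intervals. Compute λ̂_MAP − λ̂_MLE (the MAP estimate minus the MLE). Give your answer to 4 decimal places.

Σxᵢ = 45. Posterior is Gamma(48, 11); MAP = (48−1)/11 = 47/11 ≈ 4.27273.
MLE = x̄ = 45/7 ≈ 6.42857.
Difference = 47/11 − 45/7 = -166/77 ≈ -2.1558.

MAP − MLE = -2.1558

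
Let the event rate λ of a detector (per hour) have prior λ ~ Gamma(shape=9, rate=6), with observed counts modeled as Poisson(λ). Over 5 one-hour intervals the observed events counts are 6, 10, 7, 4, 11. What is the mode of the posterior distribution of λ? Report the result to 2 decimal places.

λ̂_MAP = 4.18

Σxᵢ = 6+10+7+4+11 = 38, with n = 5.
Posterior ∝ λ^8e^(−6λ) · λ^38e^(−5λ) = λ^46e^(−11λ), i.e. Gamma(shape=47, rate=11).
The mode of a Gamma(a, b) with a ≥ 1 (shape–rate) is (a−1)/b = 46/11 ≈ 4.18.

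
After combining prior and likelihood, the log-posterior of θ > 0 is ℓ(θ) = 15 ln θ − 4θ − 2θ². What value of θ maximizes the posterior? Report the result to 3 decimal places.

θ̂_MAP = 1.500

ℓ'(θ) = 15/θ − 4 − 4θ. Setting this to zero and multiplying by θ: 4θ² + 4θ − 15 = 0.
θ = (−4 + √(4² + 4·4·15)) / (2·4) = (−4 + √256) / 8 = (−4 + 16)/8 = 3/2.
ℓ''(θ) = −15/θ² − 4 < 0, confirming a maximum.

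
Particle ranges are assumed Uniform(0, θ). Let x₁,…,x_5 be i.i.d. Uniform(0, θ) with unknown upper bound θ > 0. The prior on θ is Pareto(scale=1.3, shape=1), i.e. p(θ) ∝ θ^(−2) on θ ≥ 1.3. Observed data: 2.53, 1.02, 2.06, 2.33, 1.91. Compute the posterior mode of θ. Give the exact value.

The Uniform(0, θ) likelihood is θ^(−n) for θ ≥ max(xᵢ), zero otherwise. Here max(xᵢ) = 2.53.
Posterior ∝ θ^(−2) · θ^(−5) = θ^(−7) on θ ≥ max(1.3, 2.53) = 2.53.
This density is strictly decreasing in θ, so the posterior mode lies at the lower boundary of the support.

θ̂_MAP = 2.53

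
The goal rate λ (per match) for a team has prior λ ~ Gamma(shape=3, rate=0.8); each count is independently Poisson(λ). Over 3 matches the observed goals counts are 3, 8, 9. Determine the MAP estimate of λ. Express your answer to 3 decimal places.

Σxᵢ = 3+8+9 = 20, with n = 3.
Posterior ∝ λ^2e^(−0.8λ) · λ^20e^(−3λ) = λ^22e^(−3.8λ), i.e. Gamma(shape=23, rate=3.8).
The mode of a Gamma(a, b) with a ≥ 1 (shape–rate) is (a−1)/b = 22/3.8 ≈ 5.789.

λ̂_MAP = 5.789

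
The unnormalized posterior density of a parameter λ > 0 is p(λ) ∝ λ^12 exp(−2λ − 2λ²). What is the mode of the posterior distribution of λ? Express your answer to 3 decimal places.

ℓ'(λ) = 12/λ − 2 − 4λ. Setting this to zero and multiplying by λ: 4λ² + 2λ − 12 = 0.
λ = (−2 + √(2² + 4·4·12)) / (2·4) = (−2 + √196) / 8 = (−2 + 14)/8 = 3/2.
ℓ''(λ) = −12/λ² − 4 < 0, confirming a maximum.

λ̂_MAP = 1.500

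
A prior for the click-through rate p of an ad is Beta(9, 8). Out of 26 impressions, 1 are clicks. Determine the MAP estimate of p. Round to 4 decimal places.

p̂_MAP = 0.2195

Prior: Beta(9, 8).
Data: 1 success in 26 trials. The binomial likelihood contributes p(1−p)^25, so the posterior is Beta(9+1, 8+25) = Beta(10, 33).
For Beta(a, b) with a, b > 1 the mode is (a−1)/(a+b−2) = 9/41 ≈ 0.2195.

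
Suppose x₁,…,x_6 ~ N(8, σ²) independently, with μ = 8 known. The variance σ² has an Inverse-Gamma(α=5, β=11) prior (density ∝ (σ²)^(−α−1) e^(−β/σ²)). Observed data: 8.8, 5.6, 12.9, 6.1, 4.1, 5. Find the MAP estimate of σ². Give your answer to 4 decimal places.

σ̂²_MAP = 4.4572

Sum of squared deviations about the known mean: SS = (8.8−8)² + (5.6−8)² + (12.9−8)² + (6.1−8)² + (4.1−8)² + (5−8)² = 58.23.
The Normal likelihood contributes (σ²)^(−n/2) exp(−SS/(2σ²)), so the posterior is Inverse-Gamma(α + n/2, β + SS/2) = Inverse-Gamma(8, 40.115).
The mode of Inverse-Gamma(a, b) is b/(a+1) = 40.115/9 ≈ 4.4572.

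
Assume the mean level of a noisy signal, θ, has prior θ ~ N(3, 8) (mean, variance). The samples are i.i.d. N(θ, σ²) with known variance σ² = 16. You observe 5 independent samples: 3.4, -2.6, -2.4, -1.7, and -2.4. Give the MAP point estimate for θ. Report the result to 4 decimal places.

θ̂_MAP = 0.0429

n = 5; x̄ = (3.4 + (-2.6) + (-2.4) + (-1.7) + (-2.4))/5 = -5.7/5 = -1.14.
For a Normal prior and Normal likelihood with known variance, the posterior is Normal; its mode equals its mean, the precision-weighted average.
Prior precision 1/σ₀² = 1/8 = 0.125; data precision n/σ² = 5/16 = 0.3125.
θ̂ = (0.125·3 + 0.3125·(-1.14)) / (0.125 + 0.3125) = 0.01875/0.4375 = 3/70 ≈ 0.0429.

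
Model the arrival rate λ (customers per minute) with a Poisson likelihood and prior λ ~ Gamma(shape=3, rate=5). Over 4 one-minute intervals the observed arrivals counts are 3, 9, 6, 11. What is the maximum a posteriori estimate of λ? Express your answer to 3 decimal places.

Σxᵢ = 3+9+6+11 = 29, with n = 4.
Posterior ∝ λ^2e^(−5λ) · λ^29e^(−4λ) = λ^31e^(−9λ), i.e. Gamma(shape=32, rate=9).
The mode of a Gamma(a, b) with a ≥ 1 (shape–rate) is (a−1)/b = 31/9 ≈ 3.444.

λ̂_MAP = 3.444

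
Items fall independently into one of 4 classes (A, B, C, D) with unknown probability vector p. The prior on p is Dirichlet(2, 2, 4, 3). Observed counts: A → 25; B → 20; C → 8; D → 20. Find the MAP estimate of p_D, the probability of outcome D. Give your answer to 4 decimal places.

MAP estimate of p_D = 0.2750

The posterior is Dirichlet(αᵢ + nᵢ) = Dirichlet(27, 22, 12, 23).
For a Dirichlet(a₁,…,a_K) with all aᵢ > 1, the mode has j-th component (aⱼ − 1)/(Σaᵢ − K).
Here Σaᵢ = 84 and K = 4, so p_D = (23 − 1)/(84 − 4) = 22/80 ≈ 0.2750.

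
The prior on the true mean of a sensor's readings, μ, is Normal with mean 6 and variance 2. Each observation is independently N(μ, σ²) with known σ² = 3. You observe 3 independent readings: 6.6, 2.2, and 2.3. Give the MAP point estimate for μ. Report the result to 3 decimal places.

μ̂_MAP = 4.467

n = 3; x̄ = (6.6 + 2.2 + 2.3)/3 = 11.1/3 = 3.7.
For a Normal prior and Normal likelihood with known variance, the posterior is Normal; its mode equals its mean, the precision-weighted average.
Prior precision 1/σ₀² = 1/2 = 0.5; data precision n/σ² = 3/3 = 1.
μ̂ = (0.5·6 + 1·3.7) / (0.5 + 1) = 6.7/1.5 = 67/15 ≈ 4.467.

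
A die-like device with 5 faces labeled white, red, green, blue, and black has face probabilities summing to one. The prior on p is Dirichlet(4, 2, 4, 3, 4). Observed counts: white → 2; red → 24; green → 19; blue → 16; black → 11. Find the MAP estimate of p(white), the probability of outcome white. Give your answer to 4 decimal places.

The posterior is Dirichlet(αᵢ + nᵢ) = Dirichlet(6, 26, 23, 19, 15).
For a Dirichlet(a₁,…,a_K) with all aᵢ > 1, the mode has j-th component (aⱼ − 1)/(Σaᵢ − K).
Here Σaᵢ = 89 and K = 5, so p(white) = (6 − 1)/(89 − 5) = 5/84 ≈ 0.0595.

MAP estimate of p(white) = 0.0595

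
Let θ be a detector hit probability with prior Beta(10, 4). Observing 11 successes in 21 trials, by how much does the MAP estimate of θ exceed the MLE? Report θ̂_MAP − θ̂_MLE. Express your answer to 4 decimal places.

Posterior is Beta(21, 14); MAP = (21−1)/(35−2) = 20/33 ≈ 0.60606.
MLE ignores the prior: θ̂_MLE = k/n = 11/21 ≈ 0.52381.
Difference = 20/33 − 11/21 = 19/231 ≈ 0.0823.

MAP − MLE = 0.0823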